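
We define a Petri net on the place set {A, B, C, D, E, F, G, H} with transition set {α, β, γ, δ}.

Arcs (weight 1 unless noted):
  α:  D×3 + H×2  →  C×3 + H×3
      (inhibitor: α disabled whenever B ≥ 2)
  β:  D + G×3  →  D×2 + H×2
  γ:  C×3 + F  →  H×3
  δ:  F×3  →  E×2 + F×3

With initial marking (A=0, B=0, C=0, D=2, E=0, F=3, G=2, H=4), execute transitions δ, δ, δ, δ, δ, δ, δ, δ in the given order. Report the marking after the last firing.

step 1: fire δ:  (A=0, B=0, C=0, D=2, E=0, F=3, G=2, H=4) → (A=0, B=0, C=0, D=2, E=2, F=3, G=2, H=4)
step 2: fire δ:  (A=0, B=0, C=0, D=2, E=2, F=3, G=2, H=4) → (A=0, B=0, C=0, D=2, E=4, F=3, G=2, H=4)
step 3: fire δ:  (A=0, B=0, C=0, D=2, E=4, F=3, G=2, H=4) → (A=0, B=0, C=0, D=2, E=6, F=3, G=2, H=4)
step 4: fire δ:  (A=0, B=0, C=0, D=2, E=6, F=3, G=2, H=4) → (A=0, B=0, C=0, D=2, E=8, F=3, G=2, H=4)
step 5: fire δ:  (A=0, B=0, C=0, D=2, E=8, F=3, G=2, H=4) → (A=0, B=0, C=0, D=2, E=10, F=3, G=2, H=4)
step 6: fire δ:  (A=0, B=0, C=0, D=2, E=10, F=3, G=2, H=4) → (A=0, B=0, C=0, D=2, E=12, F=3, G=2, H=4)
step 7: fire δ:  (A=0, B=0, C=0, D=2, E=12, F=3, G=2, H=4) → (A=0, B=0, C=0, D=2, E=14, F=3, G=2, H=4)
step 8: fire δ:  (A=0, B=0, C=0, D=2, E=14, F=3, G=2, H=4) → (A=0, B=0, C=0, D=2, E=16, F=3, G=2, H=4)

(A=0, B=0, C=0, D=2, E=16, F=3, G=2, H=4)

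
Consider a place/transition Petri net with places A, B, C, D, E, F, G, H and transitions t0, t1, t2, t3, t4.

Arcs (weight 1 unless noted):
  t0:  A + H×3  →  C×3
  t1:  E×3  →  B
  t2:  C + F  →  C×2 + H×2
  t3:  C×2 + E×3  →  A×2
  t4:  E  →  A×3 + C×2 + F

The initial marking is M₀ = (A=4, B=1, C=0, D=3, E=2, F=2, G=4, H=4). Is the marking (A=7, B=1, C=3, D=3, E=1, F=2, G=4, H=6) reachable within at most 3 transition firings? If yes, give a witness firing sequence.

YES — reachable via ⟨t4, t2⟩ (2 firings)

step 1: fire t4:  (A=4, B=1, C=0, D=3, E=2, F=2, G=4, H=4) → (A=7, B=1, C=2, D=3, E=1, F=3, G=4, H=4)
step 2: fire t2:  (A=7, B=1, C=2, D=3, E=1, F=3, G=4, H=4) → (A=7, B=1, C=3, D=3, E=1, F=2, G=4, H=6)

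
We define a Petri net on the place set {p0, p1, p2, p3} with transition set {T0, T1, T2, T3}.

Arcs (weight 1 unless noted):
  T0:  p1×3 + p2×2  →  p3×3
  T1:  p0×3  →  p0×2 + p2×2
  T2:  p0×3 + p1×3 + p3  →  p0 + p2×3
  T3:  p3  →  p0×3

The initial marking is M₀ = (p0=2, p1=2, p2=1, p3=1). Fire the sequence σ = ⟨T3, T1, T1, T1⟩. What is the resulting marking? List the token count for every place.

step 1: fire T3:  (p0=2, p1=2, p2=1, p3=1) → (p0=5, p1=2, p2=1, p3=0)
step 2: fire T1:  (p0=5, p1=2, p2=1, p3=0) → (p0=4, p1=2, p2=3, p3=0)
step 3: fire T1:  (p0=4, p1=2, p2=3, p3=0) → (p0=3, p1=2, p2=5, p3=0)
step 4: fire T1:  (p0=3, p1=2, p2=5, p3=0) → (p0=2, p1=2, p2=7, p3=0)

(p0=2, p1=2, p2=7, p3=0)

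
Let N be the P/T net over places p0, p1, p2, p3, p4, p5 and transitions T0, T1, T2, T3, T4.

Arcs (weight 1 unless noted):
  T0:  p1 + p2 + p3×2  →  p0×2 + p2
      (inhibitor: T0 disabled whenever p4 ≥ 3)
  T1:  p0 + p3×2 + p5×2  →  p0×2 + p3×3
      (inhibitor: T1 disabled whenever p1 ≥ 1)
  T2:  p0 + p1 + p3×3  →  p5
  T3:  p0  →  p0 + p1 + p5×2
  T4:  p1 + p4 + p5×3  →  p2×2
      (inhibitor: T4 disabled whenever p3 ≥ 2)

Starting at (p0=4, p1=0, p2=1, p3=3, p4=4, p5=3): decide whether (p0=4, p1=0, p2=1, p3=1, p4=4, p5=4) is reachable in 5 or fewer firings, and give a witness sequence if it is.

YES — reachable via ⟨T1, T3, T2⟩ (3 firings)

step 1: fire T1:  (p0=4, p1=0, p2=1, p3=3, p4=4, p5=3) → (p0=5, p1=0, p2=1, p3=4, p4=4, p5=1)
step 2: fire T3:  (p0=5, p1=0, p2=1, p3=4, p4=4, p5=1) → (p0=5, p1=1, p2=1, p3=4, p4=4, p5=3)
step 3: fire T2:  (p0=5, p1=1, p2=1, p3=4, p4=4, p5=3) → (p0=4, p1=0, p2=1, p3=1, p4=4, p5=4)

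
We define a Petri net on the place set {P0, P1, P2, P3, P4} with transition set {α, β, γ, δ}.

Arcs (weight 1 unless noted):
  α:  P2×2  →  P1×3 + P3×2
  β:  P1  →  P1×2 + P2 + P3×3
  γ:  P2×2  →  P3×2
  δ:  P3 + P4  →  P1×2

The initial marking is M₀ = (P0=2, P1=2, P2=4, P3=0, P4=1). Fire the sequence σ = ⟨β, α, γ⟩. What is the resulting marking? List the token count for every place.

step 1: fire β:  (P0=2, P1=2, P2=4, P3=0, P4=1) → (P0=2, P1=3, P2=5, P3=3, P4=1)
step 2: fire α:  (P0=2, P1=3, P2=5, P3=3, P4=1) → (P0=2, P1=6, P2=3, P3=5, P4=1)
step 3: fire γ:  (P0=2, P1=6, P2=3, P3=5, P4=1) → (P0=2, P1=6, P2=1, P3=7, P4=1)

(P0=2, P1=6, P2=1, P3=7, P4=1)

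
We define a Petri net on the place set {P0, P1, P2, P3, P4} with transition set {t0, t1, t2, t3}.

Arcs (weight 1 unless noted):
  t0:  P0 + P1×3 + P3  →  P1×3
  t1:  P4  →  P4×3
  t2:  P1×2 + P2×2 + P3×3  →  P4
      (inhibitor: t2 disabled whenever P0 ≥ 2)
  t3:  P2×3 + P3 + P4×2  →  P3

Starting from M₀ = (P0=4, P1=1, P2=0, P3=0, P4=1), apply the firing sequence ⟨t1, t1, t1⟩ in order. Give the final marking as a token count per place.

step 1: fire t1:  (P0=4, P1=1, P2=0, P3=0, P4=1) → (P0=4, P1=1, P2=0, P3=0, P4=3)
step 2: fire t1:  (P0=4, P1=1, P2=0, P3=0, P4=3) → (P0=4, P1=1, P2=0, P3=0, P4=5)
step 3: fire t1:  (P0=4, P1=1, P2=0, P3=0, P4=5) → (P0=4, P1=1, P2=0, P3=0, P4=7)

(P0=4, P1=1, P2=0, P3=0, P4=7)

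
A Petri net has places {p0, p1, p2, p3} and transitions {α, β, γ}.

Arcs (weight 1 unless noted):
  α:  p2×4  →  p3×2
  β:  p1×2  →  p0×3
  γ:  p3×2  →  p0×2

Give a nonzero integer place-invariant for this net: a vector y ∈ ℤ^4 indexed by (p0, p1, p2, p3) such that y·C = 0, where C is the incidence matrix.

y = (p0:2, p1:3, p2:1, p3:2)

Incidence matrix C (rows=places, cols=transitions):
        α    β    γ
   p0   0    3    2
   p1   0   -2    0
   p2  -4    0    0
   p3   2    0   -2

Candidate y = [2, 3, 1, 2]; check y·C column-wise:
  col α: 2·0 + 3·0 + 1·-4 + 2·2 = 0
  col β: 2·3 + 3·-2 + 1·0 + 2·0 = 0
  col γ: 2·2 + 3·0 + 1·0 + 2·-2 = 0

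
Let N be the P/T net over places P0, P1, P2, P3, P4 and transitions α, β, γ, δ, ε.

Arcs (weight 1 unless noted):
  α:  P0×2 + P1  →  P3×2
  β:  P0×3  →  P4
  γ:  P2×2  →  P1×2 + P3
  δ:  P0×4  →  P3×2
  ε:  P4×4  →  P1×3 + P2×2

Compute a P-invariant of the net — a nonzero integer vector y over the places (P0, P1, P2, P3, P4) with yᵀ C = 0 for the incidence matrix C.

Incidence matrix C (rows=places, cols=transitions):
        α    β    γ    δ    ε
   P0  -2   -3    0   -4    0
   P1  -1    0    2    0    3
   P2   0    0   -2    0    2
   P3   2    0    1    2    0
   P4   0    1    0    0   -4

Candidate y = [1, 2, 3, 2, 3]; check y·C column-wise:
  col α: 1·-2 + 2·-1 + 3·0 + 2·2 + 3·0 = 0
  col β: 1·-3 + 2·0 + 3·0 + 2·0 + 3·1 = 0
  col γ: 1·0 + 2·2 + 3·-2 + 2·1 + 3·0 = 0
  col δ: 1·-4 + 2·0 + 3·0 + 2·2 + 3·0 = 0
  col ε: 1·0 + 2·3 + 3·2 + 2·0 + 3·-4 = 0

y = (P0:1, P1:2, P2:3, P3:2, P4:3)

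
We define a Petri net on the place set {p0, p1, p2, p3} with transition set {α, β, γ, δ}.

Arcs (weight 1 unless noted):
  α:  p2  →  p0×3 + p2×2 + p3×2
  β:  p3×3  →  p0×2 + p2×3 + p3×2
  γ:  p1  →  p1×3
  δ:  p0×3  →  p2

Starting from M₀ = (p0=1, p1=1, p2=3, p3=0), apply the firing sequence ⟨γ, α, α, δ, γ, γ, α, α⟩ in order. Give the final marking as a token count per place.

step 1: fire γ:  (p0=1, p1=1, p2=3, p3=0) → (p0=1, p1=3, p2=3, p3=0)
step 2: fire α:  (p0=1, p1=3, p2=3, p3=0) → (p0=4, p1=3, p2=4, p3=2)
step 3: fire α:  (p0=4, p1=3, p2=4, p3=2) → (p0=7, p1=3, p2=5, p3=4)
step 4: fire δ:  (p0=7, p1=3, p2=5, p3=4) → (p0=4, p1=3, p2=6, p3=4)
step 5: fire γ:  (p0=4, p1=3, p2=6, p3=4) → (p0=4, p1=5, p2=6, p3=4)
step 6: fire γ:  (p0=4, p1=5, p2=6, p3=4) → (p0=4, p1=7, p2=6, p3=4)
step 7: fire α:  (p0=4, p1=7, p2=6, p3=4) → (p0=7, p1=7, p2=7, p3=6)
step 8: fire α:  (p0=7, p1=7, p2=7, p3=6) → (p0=10, p1=7, p2=8, p3=8)

(p0=10, p1=7, p2=8, p3=8)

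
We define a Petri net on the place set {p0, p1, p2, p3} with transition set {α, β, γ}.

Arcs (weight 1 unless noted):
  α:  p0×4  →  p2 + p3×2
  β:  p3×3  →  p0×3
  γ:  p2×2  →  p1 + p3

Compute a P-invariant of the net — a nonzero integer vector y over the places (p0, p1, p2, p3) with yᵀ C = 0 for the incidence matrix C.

Incidence matrix C (rows=places, cols=transitions):
        α    β    γ
   p0  -4    3    0
   p1   0    0    1
   p2   1    0   -2
   p3   2   -3    1

Candidate y = [1, 3, 2, 1]; check y·C column-wise:
  col α: 1·-4 + 3·0 + 2·1 + 1·2 = 0
  col β: 1·3 + 3·0 + 2·0 + 1·-3 = 0
  col γ: 1·0 + 3·1 + 2·-2 + 1·1 = 0

y = (p0:1, p1:3, p2:2, p3:1)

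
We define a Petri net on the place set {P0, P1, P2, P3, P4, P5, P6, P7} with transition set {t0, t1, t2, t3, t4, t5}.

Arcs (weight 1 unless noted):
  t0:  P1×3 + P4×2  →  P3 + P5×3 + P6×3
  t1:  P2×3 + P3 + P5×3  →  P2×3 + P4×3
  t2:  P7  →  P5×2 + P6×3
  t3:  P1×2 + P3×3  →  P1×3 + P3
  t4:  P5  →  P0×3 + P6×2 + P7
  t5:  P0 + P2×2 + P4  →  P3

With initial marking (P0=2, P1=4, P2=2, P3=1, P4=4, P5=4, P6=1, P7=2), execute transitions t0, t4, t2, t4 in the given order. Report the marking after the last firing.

step 1: fire t0:  (P0=2, P1=4, P2=2, P3=1, P4=4, P5=4, P6=1, P7=2) → (P0=2, P1=1, P2=2, P3=2, P4=2, P5=7, P6=4, P7=2)
step 2: fire t4:  (P0=2, P1=1, P2=2, P3=2, P4=2, P5=7, P6=4, P7=2) → (P0=5, P1=1, P2=2, P3=2, P4=2, P5=6, P6=6, P7=3)
step 3: fire t2:  (P0=5, P1=1, P2=2, P3=2, P4=2, P5=6, P6=6, P7=3) → (P0=5, P1=1, P2=2, P3=2, P4=2, P5=8, P6=9, P7=2)
step 4: fire t4:  (P0=5, P1=1, P2=2, P3=2, P4=2, P5=8, P6=9, P7=2) → (P0=8, P1=1, P2=2, P3=2, P4=2, P5=7, P6=11, P7=3)

(P0=8, P1=1, P2=2, P3=2, P4=2, P5=7, P6=11, P7=3)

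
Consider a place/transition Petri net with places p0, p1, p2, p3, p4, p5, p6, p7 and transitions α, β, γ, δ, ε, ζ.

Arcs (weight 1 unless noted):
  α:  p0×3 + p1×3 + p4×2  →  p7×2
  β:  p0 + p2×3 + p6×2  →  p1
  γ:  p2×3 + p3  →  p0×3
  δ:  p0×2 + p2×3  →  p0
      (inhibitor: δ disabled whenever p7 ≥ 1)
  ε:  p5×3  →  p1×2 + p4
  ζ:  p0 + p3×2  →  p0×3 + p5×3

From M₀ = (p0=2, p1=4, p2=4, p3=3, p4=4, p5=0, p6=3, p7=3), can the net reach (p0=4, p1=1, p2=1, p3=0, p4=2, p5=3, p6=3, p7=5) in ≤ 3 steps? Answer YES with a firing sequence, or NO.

YES — reachable via ⟨γ, α, ζ⟩ (3 firings)

step 1: fire γ:  (p0=2, p1=4, p2=4, p3=3, p4=4, p5=0, p6=3, p7=3) → (p0=5, p1=4, p2=1, p3=2, p4=4, p5=0, p6=3, p7=3)
step 2: fire α:  (p0=5, p1=4, p2=1, p3=2, p4=4, p5=0, p6=3, p7=3) → (p0=2, p1=1, p2=1, p3=2, p4=2, p5=0, p6=3, p7=5)
step 3: fire ζ:  (p0=2, p1=1, p2=1, p3=2, p4=2, p5=0, p6=3, p7=5) → (p0=4, p1=1, p2=1, p3=0, p4=2, p5=3, p6=3, p7=5)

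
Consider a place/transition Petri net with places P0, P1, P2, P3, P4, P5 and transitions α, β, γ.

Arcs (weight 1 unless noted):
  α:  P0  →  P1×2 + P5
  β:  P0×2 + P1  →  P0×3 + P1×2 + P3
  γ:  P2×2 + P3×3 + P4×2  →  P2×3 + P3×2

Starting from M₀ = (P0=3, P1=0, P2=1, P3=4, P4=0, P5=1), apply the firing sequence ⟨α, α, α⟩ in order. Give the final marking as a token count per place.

(P0=0, P1=6, P2=1, P3=4, P4=0, P5=4)

step 1: fire α:  (P0=3, P1=0, P2=1, P3=4, P4=0, P5=1) → (P0=2, P1=2, P2=1, P3=4, P4=0, P5=2)
step 2: fire α:  (P0=2, P1=2, P2=1, P3=4, P4=0, P5=2) → (P0=1, P1=4, P2=1, P3=4, P4=0, P5=3)
step 3: fire α:  (P0=1, P1=4, P2=1, P3=4, P4=0, P5=3) → (P0=0, P1=6, P2=1, P3=4, P4=0, P5=4)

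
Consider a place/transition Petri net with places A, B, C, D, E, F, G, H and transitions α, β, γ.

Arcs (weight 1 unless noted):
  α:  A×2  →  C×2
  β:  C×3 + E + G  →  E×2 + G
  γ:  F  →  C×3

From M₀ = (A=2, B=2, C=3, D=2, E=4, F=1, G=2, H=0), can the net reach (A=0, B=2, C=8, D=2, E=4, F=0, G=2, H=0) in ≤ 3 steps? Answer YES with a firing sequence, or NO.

YES — reachable via ⟨α, γ⟩ (2 firings)

step 1: fire α:  (A=2, B=2, C=3, D=2, E=4, F=1, G=2, H=0) → (A=0, B=2, C=5, D=2, E=4, F=1, G=2, H=0)
step 2: fire γ:  (A=0, B=2, C=5, D=2, E=4, F=1, G=2, H=0) → (A=0, B=2, C=8, D=2, E=4, F=0, G=2, H=0)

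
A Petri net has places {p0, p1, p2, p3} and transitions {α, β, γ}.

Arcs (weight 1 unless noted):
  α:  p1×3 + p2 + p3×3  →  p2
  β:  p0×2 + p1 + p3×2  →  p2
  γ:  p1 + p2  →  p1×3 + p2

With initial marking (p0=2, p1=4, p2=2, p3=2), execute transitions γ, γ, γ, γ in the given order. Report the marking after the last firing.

(p0=2, p1=12, p2=2, p3=2)

step 1: fire γ:  (p0=2, p1=4, p2=2, p3=2) → (p0=2, p1=6, p2=2, p3=2)
step 2: fire γ:  (p0=2, p1=6, p2=2, p3=2) → (p0=2, p1=8, p2=2, p3=2)
step 3: fire γ:  (p0=2, p1=8, p2=2, p3=2) → (p0=2, p1=10, p2=2, p3=2)
step 4: fire γ:  (p0=2, p1=10, p2=2, p3=2) → (p0=2, p1=12, p2=2, p3=2)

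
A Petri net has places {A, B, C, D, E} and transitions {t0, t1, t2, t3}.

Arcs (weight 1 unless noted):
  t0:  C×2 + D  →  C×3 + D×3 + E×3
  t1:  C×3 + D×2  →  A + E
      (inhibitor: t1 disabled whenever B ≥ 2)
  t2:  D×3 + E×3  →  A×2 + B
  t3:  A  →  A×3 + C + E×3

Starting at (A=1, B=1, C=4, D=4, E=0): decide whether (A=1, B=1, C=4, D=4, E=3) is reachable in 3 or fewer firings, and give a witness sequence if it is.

depth 0: 1 marking
depth 1: 4 markings reached so far
depth 2: 11 markings reached so far
depth 3: 22 markings reached so far
target is not among the 22 markings reachable within 3 steps

NO — not reachable within 3 firings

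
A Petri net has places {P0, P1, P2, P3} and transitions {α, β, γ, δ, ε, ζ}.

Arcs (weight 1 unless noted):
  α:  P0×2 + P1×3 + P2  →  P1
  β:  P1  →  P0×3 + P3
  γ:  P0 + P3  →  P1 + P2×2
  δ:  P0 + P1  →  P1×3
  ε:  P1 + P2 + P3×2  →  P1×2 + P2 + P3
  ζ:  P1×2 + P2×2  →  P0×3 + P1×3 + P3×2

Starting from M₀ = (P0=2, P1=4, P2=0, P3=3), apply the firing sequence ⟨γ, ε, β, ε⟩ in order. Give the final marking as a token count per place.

step 1: fire γ:  (P0=2, P1=4, P2=0, P3=3) → (P0=1, P1=5, P2=2, P3=2)
step 2: fire ε:  (P0=1, P1=5, P2=2, P3=2) → (P0=1, P1=6, P2=2, P3=1)
step 3: fire β:  (P0=1, P1=6, P2=2, P3=1) → (P0=4, P1=5, P2=2, P3=2)
step 4: fire ε:  (P0=4, P1=5, P2=2, P3=2) → (P0=4, P1=6, P2=2, P3=1)

(P0=4, P1=6, P2=2, P3=1)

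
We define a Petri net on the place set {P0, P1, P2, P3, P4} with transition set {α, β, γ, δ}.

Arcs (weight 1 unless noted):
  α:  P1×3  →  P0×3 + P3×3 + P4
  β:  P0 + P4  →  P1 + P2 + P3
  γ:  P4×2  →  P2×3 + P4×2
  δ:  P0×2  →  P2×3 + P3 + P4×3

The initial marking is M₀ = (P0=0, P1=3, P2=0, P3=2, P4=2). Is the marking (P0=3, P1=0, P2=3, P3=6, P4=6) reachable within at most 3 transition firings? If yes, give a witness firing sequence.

NO — not reachable within 3 firings

depth 0: 1 marking
depth 1: 3 markings reached so far
depth 2: 7 markings reached so far
depth 3: 13 markings reached so far
target is not among the 13 markings reachable within 3 steps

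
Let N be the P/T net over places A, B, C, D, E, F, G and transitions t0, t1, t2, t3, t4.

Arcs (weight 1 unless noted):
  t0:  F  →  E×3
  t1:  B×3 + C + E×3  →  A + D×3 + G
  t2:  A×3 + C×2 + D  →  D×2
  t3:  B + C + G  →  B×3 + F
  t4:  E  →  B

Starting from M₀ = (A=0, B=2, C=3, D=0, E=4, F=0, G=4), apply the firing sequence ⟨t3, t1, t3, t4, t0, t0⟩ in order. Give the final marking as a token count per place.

(A=1, B=4, C=0, D=3, E=6, F=0, G=3)

step 1: fire t3:  (A=0, B=2, C=3, D=0, E=4, F=0, G=4) → (A=0, B=4, C=2, D=0, E=4, F=1, G=3)
step 2: fire t1:  (A=0, B=4, C=2, D=0, E=4, F=1, G=3) → (A=1, B=1, C=1, D=3, E=1, F=1, G=4)
step 3: fire t3:  (A=1, B=1, C=1, D=3, E=1, F=1, G=4) → (A=1, B=3, C=0, D=3, E=1, F=2, G=3)
step 4: fire t4:  (A=1, B=3, C=0, D=3, E=1, F=2, G=3) → (A=1, B=4, C=0, D=3, E=0, F=2, G=3)
step 5: fire t0:  (A=1, B=4, C=0, D=3, E=0, F=2, G=3) → (A=1, B=4, C=0, D=3, E=3, F=1, G=3)
step 6: fire t0:  (A=1, B=4, C=0, D=3, E=3, F=1, G=3) → (A=1, B=4, C=0, D=3, E=6, F=0, G=3)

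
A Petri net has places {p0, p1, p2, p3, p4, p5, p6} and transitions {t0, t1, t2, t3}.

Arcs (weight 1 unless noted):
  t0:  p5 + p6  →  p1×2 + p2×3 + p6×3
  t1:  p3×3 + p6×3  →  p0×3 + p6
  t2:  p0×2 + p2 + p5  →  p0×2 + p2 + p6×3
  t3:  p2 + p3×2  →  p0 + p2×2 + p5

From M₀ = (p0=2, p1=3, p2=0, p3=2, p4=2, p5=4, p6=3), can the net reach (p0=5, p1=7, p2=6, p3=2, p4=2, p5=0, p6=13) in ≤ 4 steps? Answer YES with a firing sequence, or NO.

NO — not reachable within 4 firings

depth 0: 1 marking
depth 1: 2 markings reached so far
depth 2: 5 markings reached so far
depth 3: 10 markings reached so far
depth 4: 17 markings reached so far
target is not among the 17 markings reachable within 4 steps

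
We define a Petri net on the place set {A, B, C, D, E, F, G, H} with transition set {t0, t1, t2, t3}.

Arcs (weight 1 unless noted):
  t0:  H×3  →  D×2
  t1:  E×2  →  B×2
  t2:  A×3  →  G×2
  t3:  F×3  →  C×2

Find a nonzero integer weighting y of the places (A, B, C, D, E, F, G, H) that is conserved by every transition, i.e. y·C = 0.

Incidence matrix C (rows=places, cols=transitions):
       t0   t1   t2   t3
    A   0    0   -3    0
    B   0    2    0    0
    C   0    0    0    2
    D   2    0    0    0
    E   0   -2    0    0
    F   0    0    0   -3
    G   0    0    2    0
    H  -3    0    0    0

Candidate y = [0, 1, 0, 0, 1, 0, 0, 0]; check y·C column-wise:
  col t0: 1·0 + 0·2 + 1·0 + 0·-3 = 0
  col t1: 1·2 + 1·-2 = 0
  col t2: 0·-3 + 1·0 + 1·0 + 0·2 = 0
  col t3: 1·0 + 0·2 + 1·0 + 0·-3 = 0

y = (A:0, B:1, C:0, D:0, E:1, F:0, G:0, H:0)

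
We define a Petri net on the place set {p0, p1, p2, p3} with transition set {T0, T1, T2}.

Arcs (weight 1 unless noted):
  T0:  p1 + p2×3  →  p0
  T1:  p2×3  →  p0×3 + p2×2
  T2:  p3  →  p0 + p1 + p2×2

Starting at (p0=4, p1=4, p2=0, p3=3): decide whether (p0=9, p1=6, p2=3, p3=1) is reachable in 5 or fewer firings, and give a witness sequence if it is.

YES — reachable via ⟨T2, T2, T1⟩ (3 firings)

step 1: fire T2:  (p0=4, p1=4, p2=0, p3=3) → (p0=5, p1=5, p2=2, p3=2)
step 2: fire T2:  (p0=5, p1=5, p2=2, p3=2) → (p0=6, p1=6, p2=4, p3=1)
step 3: fire T1:  (p0=6, p1=6, p2=4, p3=1) → (p0=9, p1=6, p2=3, p3=1)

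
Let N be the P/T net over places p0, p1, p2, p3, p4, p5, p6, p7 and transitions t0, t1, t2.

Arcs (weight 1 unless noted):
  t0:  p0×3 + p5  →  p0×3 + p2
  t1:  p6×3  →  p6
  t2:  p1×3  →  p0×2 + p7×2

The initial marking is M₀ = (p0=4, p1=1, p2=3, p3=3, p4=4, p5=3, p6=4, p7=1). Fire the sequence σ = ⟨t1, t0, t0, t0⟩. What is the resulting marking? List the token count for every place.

(p0=4, p1=1, p2=6, p3=3, p4=4, p5=0, p6=2, p7=1)

step 1: fire t1:  (p0=4, p1=1, p2=3, p3=3, p4=4, p5=3, p6=4, p7=1) → (p0=4, p1=1, p2=3, p3=3, p4=4, p5=3, p6=2, p7=1)
step 2: fire t0:  (p0=4, p1=1, p2=3, p3=3, p4=4, p5=3, p6=2, p7=1) → (p0=4, p1=1, p2=4, p3=3, p4=4, p5=2, p6=2, p7=1)
step 3: fire t0:  (p0=4, p1=1, p2=4, p3=3, p4=4, p5=2, p6=2, p7=1) → (p0=4, p1=1, p2=5, p3=3, p4=4, p5=1, p6=2, p7=1)
step 4: fire t0:  (p0=4, p1=1, p2=5, p3=3, p4=4, p5=1, p6=2, p7=1) → (p0=4, p1=1, p2=6, p3=3, p4=4, p5=0, p6=2, p7=1)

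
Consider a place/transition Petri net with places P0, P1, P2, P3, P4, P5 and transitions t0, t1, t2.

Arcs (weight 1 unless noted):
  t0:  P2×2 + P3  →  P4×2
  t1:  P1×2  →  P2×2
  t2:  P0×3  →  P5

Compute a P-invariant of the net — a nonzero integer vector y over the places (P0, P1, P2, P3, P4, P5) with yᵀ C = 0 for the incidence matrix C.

Incidence matrix C (rows=places, cols=transitions):
       t0   t1   t2
   P0   0    0   -3
   P1   0   -2    0
   P2  -2    2    0
   P3  -1    0    0
   P4   2    0    0
   P5   0    0    1

Candidate y = [0, 1, 1, -2, 0, 0]; check y·C column-wise:
  col t0: 1·0 + 1·-2 + -2·-1 + 0·2 = 0
  col t1: 1·-2 + 1·2 + -2·0 = 0
  col t2: 0·-3 + 1·0 + 1·0 + -2·0 + 0·1 = 0

y = (P0:0, P1:1, P2:1, P3:-2, P4:0, P5:0)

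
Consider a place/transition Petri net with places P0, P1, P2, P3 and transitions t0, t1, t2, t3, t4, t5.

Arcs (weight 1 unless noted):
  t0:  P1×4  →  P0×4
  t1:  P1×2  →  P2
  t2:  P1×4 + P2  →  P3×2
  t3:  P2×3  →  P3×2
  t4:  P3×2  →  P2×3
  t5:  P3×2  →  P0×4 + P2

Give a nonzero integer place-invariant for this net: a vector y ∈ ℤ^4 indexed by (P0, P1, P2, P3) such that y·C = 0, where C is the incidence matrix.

y = (P0:1, P1:1, P2:2, P3:3)

Incidence matrix C (rows=places, cols=transitions):
       t0   t1   t2   t3   t4   t5
   P0   4    0    0    0    0    4
   P1  -4   -2   -4    0    0    0
   P2   0    1   -1   -3    3    1
   P3   0    0    2    2   -2   -2

Candidate y = [1, 1, 2, 3]; check y·C column-wise:
  col t0: 1·4 + 1·-4 + 2·0 + 3·0 = 0
  col t1: 1·0 + 1·-2 + 2·1 + 3·0 = 0
  col t2: 1·0 + 1·-4 + 2·-1 + 3·2 = 0
  col t3: 1·0 + 1·0 + 2·-3 + 3·2 = 0
  col t4: 1·0 + 1·0 + 2·3 + 3·-2 = 0
  col t5: 1·4 + 1·0 + 2·1 + 3·-2 = 0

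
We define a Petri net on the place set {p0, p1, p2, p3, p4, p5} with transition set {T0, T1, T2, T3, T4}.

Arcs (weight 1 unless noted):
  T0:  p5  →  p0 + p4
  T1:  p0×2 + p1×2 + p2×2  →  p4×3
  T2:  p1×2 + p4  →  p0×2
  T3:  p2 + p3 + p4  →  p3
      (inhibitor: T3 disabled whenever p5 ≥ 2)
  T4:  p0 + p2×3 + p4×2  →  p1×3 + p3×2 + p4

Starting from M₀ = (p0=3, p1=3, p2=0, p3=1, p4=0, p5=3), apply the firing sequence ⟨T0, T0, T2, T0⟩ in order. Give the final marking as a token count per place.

step 1: fire T0:  (p0=3, p1=3, p2=0, p3=1, p4=0, p5=3) → (p0=4, p1=3, p2=0, p3=1, p4=1, p5=2)
step 2: fire T0:  (p0=4, p1=3, p2=0, p3=1, p4=1, p5=2) → (p0=5, p1=3, p2=0, p3=1, p4=2, p5=1)
step 3: fire T2:  (p0=5, p1=3, p2=0, p3=1, p4=2, p5=1) → (p0=7, p1=1, p2=0, p3=1, p4=1, p5=1)
step 4: fire T0:  (p0=7, p1=1, p2=0, p3=1, p4=1, p5=1) → (p0=8, p1=1, p2=0, p3=1, p4=2, p5=0)

(p0=8, p1=1, p2=0, p3=1, p4=2, p5=0)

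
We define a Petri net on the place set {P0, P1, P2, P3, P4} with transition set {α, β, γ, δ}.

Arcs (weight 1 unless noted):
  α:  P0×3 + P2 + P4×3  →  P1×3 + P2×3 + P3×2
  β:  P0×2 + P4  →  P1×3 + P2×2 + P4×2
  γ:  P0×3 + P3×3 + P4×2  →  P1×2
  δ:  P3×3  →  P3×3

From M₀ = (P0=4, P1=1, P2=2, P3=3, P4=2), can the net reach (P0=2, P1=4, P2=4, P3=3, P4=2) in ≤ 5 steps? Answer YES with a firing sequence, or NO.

depth 0: 1 marking
depth 1: 3 markings reached so far
depth 2: 4 markings reached so far
depth 3: 4 markings reached so far
(frontier empty at depth 3; search complete)
target is not among the 4 markings reachable within 5 steps

NO — not reachable within 5 firings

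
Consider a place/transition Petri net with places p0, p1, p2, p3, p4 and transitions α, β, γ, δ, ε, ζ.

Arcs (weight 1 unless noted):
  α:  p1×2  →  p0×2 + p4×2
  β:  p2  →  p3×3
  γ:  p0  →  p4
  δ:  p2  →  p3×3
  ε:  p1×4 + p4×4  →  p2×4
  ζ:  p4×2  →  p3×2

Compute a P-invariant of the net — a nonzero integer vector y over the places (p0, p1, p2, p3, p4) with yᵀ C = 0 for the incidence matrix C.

Incidence matrix C (rows=places, cols=transitions):
        α    β    γ    δ    ε    ζ
   p0   2    0   -1    0    0    0
   p1  -2    0    0    0   -4    0
   p2   0   -1    0   -1    4    0
   p3   0    3    0    3    0    2
   p4   2    0    1    0   -4   -2

Candidate y = [1, 2, 3, 1, 1]; check y·C column-wise:
  col α: 1·2 + 2·-2 + 3·0 + 1·0 + 1·2 = 0
  col β: 1·0 + 2·0 + 3·-1 + 1·3 + 1·0 = 0
  col γ: 1·-1 + 2·0 + 3·0 + 1·0 + 1·1 = 0
  col δ: 1·0 + 2·0 + 3·-1 + 1·3 + 1·0 = 0
  col ε: 1·0 + 2·-4 + 3·4 + 1·0 + 1·-4 = 0
  col ζ: 1·0 + 2·0 + 3·0 + 1·2 + 1·-2 = 0

y = (p0:1, p1:2, p2:3, p3:1, p4:1)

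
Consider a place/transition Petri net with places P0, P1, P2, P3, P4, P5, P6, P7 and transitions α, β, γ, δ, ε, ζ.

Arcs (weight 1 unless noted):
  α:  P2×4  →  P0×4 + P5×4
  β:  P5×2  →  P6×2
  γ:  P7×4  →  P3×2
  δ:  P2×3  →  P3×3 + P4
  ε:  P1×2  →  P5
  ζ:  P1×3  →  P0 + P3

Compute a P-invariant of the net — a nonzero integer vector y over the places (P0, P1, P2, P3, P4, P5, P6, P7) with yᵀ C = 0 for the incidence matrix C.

y = (P0:3, P1:1, P2:5, P3:0, P4:15, P5:2, P6:2, P7:0)

Incidence matrix C (rows=places, cols=transitions):
        α    β    γ    δ    ε    ζ
   P0   4    0    0    0    0    1
   P1   0    0    0    0   -2   -3
   P2  -4    0    0   -3    0    0
   P3   0    0    2    3    0    1
   P4   0    0    0    1    0    0
   P5   4   -2    0    0    1    0
   P6   0    2    0    0    0    0
   P7   0    0   -4    0    0    0

Candidate y = [3, 1, 5, 0, 15, 2, 2, 0]; check y·C column-wise:
  col α: 3·4 + 1·0 + 5·-4 + 15·0 + 2·4 + 2·0 = 0
  col β: 3·0 + 1·0 + 5·0 + 15·0 + 2·-2 + 2·2 = 0
  col γ: 3·0 + 1·0 + 5·0 + 0·2 + 15·0 + 2·0 + 2·0 + 0·-4 = 0
  col δ: 3·0 + 1·0 + 5·-3 + 0·3 + 15·1 + 2·0 + 2·0 = 0
  col ε: 3·0 + 1·-2 + 5·0 + 15·0 + 2·1 + 2·0 = 0
  col ζ: 3·1 + 1·-3 + 5·0 + 0·1 + 15·0 + 2·0 + 2·0 = 0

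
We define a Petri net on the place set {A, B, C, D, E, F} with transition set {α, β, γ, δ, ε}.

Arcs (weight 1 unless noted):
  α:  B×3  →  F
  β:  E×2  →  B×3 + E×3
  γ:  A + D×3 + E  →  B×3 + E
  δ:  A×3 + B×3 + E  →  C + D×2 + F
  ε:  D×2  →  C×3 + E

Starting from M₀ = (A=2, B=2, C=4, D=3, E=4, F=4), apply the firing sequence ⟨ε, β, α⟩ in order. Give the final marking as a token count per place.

(A=2, B=2, C=7, D=1, E=6, F=5)

step 1: fire ε:  (A=2, B=2, C=4, D=3, E=4, F=4) → (A=2, B=2, C=7, D=1, E=5, F=4)
step 2: fire β:  (A=2, B=2, C=7, D=1, E=5, F=4) → (A=2, B=5, C=7, D=1, E=6, F=4)
step 3: fire α:  (A=2, B=5, C=7, D=1, E=6, F=4) → (A=2, B=2, C=7, D=1, E=6, F=5)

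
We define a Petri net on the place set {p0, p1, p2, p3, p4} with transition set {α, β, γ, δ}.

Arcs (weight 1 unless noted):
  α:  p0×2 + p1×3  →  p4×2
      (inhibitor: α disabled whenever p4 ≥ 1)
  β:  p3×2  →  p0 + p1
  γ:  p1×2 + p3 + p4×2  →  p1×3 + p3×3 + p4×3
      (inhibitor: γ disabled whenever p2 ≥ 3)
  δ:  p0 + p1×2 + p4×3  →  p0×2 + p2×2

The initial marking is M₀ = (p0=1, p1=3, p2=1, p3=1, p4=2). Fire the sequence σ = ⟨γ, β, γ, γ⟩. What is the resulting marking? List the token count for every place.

(p0=2, p1=7, p2=1, p3=5, p4=5)

step 1: fire γ:  (p0=1, p1=3, p2=1, p3=1, p4=2) → (p0=1, p1=4, p2=1, p3=3, p4=3)
step 2: fire β:  (p0=1, p1=4, p2=1, p3=3, p4=3) → (p0=2, p1=5, p2=1, p3=1, p4=3)
step 3: fire γ:  (p0=2, p1=5, p2=1, p3=1, p4=3) → (p0=2, p1=6, p2=1, p3=3, p4=4)
step 4: fire γ:  (p0=2, p1=6, p2=1, p3=3, p4=4) → (p0=2, p1=7, p2=1, p3=5, p4=5)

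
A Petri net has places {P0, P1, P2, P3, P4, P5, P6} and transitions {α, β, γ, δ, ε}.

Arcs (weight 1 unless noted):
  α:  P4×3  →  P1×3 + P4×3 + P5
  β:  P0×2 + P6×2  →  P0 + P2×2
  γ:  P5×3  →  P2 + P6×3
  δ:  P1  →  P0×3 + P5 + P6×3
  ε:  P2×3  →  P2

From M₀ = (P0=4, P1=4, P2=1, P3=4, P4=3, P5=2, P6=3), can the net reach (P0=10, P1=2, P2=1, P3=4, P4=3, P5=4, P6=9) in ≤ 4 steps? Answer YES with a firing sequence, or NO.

YES — reachable via ⟨δ, δ⟩ (2 firings)

step 1: fire δ:  (P0=4, P1=4, P2=1, P3=4, P4=3, P5=2, P6=3) → (P0=7, P1=3, P2=1, P3=4, P4=3, P5=3, P6=6)
step 2: fire δ:  (P0=7, P1=3, P2=1, P3=4, P4=3, P5=3, P6=6) → (P0=10, P1=2, P2=1, P3=4, P4=3, P5=4, P6=9)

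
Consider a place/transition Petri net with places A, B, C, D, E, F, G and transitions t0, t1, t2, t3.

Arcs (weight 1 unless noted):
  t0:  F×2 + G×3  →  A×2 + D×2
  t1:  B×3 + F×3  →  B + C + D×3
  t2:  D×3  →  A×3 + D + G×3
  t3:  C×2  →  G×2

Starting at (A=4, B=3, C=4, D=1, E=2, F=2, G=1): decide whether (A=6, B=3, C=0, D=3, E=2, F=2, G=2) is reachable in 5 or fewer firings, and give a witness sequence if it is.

depth 0: 1 marking
depth 1: 2 markings reached so far
depth 2: 4 markings reached so far
depth 3: 6 markings reached so far
depth 4: 7 markings reached so far
depth 5: 7 markings reached so far
(frontier empty at depth 5; search complete)
target is not among the 7 markings reachable within 5 steps

NO — not reachable within 5 firings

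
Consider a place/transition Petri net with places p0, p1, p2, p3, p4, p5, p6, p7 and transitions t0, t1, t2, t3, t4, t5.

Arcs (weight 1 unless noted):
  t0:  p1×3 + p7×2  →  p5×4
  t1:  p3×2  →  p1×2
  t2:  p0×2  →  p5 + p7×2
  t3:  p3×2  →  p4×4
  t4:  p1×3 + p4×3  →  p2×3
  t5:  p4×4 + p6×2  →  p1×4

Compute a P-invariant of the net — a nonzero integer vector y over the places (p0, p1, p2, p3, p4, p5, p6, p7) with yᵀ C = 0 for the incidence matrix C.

Incidence matrix C (rows=places, cols=transitions):
       t0   t1   t2   t3   t4   t5
   p0   0    0   -2    0    0    0
   p1  -3    2    0    0   -3    4
   p2   0    0    0    0    3    0
   p3   0   -2    0   -2    0    0
   p4   0    0    0    4   -3   -4
   p5   4    0    1    0    0    0
   p6   0    0    0    0    0   -2
   p7  -2    0    2    0    0    0

Candidate y = [3, 8, 12, 8, 4, 6, 8, 0]; check y·C column-wise:
  col t0: 3·0 + 8·-3 + 12·0 + 8·0 + 4·0 + 6·4 + 8·0 + 0·-2 = 0
  col t1: 3·0 + 8·2 + 12·0 + 8·-2 + 4·0 + 6·0 + 8·0 = 0
  col t2: 3·-2 + 8·0 + 12·0 + 8·0 + 4·0 + 6·1 + 8·0 + 0·2 = 0
  col t3: 3·0 + 8·0 + 12·0 + 8·-2 + 4·4 + 6·0 + 8·0 = 0
  col t4: 3·0 + 8·-3 + 12·3 + 8·0 + 4·-3 + 6·0 + 8·0 = 0
  col t5: 3·0 + 8·4 + 12·0 + 8·0 + 4·-4 + 6·0 + 8·-2 = 0

y = (p0:3, p1:8, p2:12, p3:8, p4:4, p5:6, p6:8, p7:0)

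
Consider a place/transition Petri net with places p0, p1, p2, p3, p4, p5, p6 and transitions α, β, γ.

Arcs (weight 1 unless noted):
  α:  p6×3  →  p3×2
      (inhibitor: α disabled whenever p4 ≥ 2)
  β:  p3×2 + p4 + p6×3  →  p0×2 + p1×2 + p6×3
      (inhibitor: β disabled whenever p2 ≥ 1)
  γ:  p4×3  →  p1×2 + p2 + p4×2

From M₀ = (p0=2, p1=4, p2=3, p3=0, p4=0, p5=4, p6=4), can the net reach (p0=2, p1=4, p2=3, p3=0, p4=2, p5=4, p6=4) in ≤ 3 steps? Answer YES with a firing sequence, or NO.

depth 0: 1 marking
depth 1: 2 markings reached so far
depth 2: 2 markings reached so far
(frontier empty at depth 2; search complete)
target is not among the 2 markings reachable within 3 steps

NO — not reachable within 3 firings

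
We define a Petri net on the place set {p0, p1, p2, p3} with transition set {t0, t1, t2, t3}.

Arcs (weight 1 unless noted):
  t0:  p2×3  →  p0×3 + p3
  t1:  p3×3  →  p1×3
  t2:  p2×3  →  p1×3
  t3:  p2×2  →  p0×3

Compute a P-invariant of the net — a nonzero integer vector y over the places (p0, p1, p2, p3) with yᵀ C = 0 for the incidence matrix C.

Incidence matrix C (rows=places, cols=transitions):
       t0   t1   t2   t3
   p0   3    0    0    3
   p1   0    3    3    0
   p2  -3    0   -3   -2
   p3   1   -3    0    0

Candidate y = [2, 3, 3, 3]; check y·C column-wise:
  col t0: 2·3 + 3·0 + 3·-3 + 3·1 = 0
  col t1: 2·0 + 3·3 + 3·0 + 3·-3 = 0
  col t2: 2·0 + 3·3 + 3·-3 + 3·0 = 0
  col t3: 2·3 + 3·0 + 3·-2 + 3·0 = 0

y = (p0:2, p1:3, p2:3, p3:3)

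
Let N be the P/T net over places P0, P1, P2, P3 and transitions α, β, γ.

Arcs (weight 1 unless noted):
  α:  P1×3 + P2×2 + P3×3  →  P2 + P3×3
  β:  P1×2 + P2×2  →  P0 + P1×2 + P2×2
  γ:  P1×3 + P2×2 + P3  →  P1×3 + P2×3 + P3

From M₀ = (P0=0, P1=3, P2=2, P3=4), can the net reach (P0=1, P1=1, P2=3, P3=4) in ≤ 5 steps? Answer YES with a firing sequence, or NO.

NO — not reachable within 5 firings

depth 0: 1 marking
depth 1: 4 markings reached so far
depth 2: 9 markings reached so far
depth 3: 16 markings reached so far
depth 4: 25 markings reached so far
depth 5: 36 markings reached so far
target is not among the 36 markings reachable within 5 steps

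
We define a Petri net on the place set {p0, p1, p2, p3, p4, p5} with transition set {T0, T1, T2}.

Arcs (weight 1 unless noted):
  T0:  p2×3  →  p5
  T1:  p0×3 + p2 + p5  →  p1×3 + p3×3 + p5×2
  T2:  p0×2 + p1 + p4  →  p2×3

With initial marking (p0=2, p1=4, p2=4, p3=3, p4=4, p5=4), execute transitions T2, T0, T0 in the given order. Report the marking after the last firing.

(p0=0, p1=3, p2=1, p3=3, p4=3, p5=6)

step 1: fire T2:  (p0=2, p1=4, p2=4, p3=3, p4=4, p5=4) → (p0=0, p1=3, p2=7, p3=3, p4=3, p5=4)
step 2: fire T0:  (p0=0, p1=3, p2=7, p3=3, p4=3, p5=4) → (p0=0, p1=3, p2=4, p3=3, p4=3, p5=5)
step 3: fire T0:  (p0=0, p1=3, p2=4, p3=3, p4=3, p5=5) → (p0=0, p1=3, p2=1, p3=3, p4=3, p5=6)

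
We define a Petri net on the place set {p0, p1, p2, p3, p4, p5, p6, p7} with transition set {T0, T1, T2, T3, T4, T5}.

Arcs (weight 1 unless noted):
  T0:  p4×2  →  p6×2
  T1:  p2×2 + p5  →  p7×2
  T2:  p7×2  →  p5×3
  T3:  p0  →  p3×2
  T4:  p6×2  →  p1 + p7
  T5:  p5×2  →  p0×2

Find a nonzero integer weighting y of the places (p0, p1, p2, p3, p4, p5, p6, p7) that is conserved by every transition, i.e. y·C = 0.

Incidence matrix C (rows=places, cols=transitions):
       T0   T1   T2   T3   T4   T5
   p0   0    0    0   -1    0    2
   p1   0    0    0    0    1    0
   p2   0   -2    0    0    0    0
   p3   0    0    0    2    0    0
   p4  -2    0    0    0    0    0
   p5   0   -1    3    0    0   -2
   p6   2    0    0    0   -2    0
   p7   0    2   -2    0    1    0

Candidate y = [0, 2, 0, 0, 1, 0, 1, 0]; check y·C column-wise:
  col T0: 2·0 + 1·-2 + 1·2 = 0
  col T1: 2·0 + 0·-2 + 1·0 + 0·-1 + 1·0 + 0·2 = 0
  col T2: 2·0 + 1·0 + 0·3 + 1·0 + 0·-2 = 0
  col T3: 0·-1 + 2·0 + 0·2 + 1·0 + 1·0 = 0
  col T4: 2·1 + 1·0 + 1·-2 + 0·1 = 0
  col T5: 0·2 + 2·0 + 1·0 + 0·-2 + 1·0 = 0

y = (p0:0, p1:2, p2:0, p3:0, p4:1, p5:0, p6:1, p7:0)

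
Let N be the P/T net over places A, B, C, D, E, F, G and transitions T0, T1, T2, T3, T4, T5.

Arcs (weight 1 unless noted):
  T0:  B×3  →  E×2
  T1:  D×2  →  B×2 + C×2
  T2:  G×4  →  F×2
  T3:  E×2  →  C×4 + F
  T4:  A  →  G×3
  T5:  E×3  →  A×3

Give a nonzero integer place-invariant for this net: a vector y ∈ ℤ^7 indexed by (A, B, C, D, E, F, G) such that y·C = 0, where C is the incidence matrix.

y = (A:3, B:2, C:1, D:3, E:3, F:2, G:1)

Incidence matrix C (rows=places, cols=transitions):
       T0   T1   T2   T3   T4   T5
    A   0    0    0    0   -1    3
    B  -3    2    0    0    0    0
    C   0    2    0    4    0    0
    D   0   -2    0    0    0    0
    E   2    0    0   -2    0   -3
    F   0    0    2    1    0    0
    G   0    0   -4    0    3    0

Candidate y = [3, 2, 1, 3, 3, 2, 1]; check y·C column-wise:
  col T0: 3·0 + 2·-3 + 1·0 + 3·0 + 3·2 + 2·0 + 1·0 = 0
  col T1: 3·0 + 2·2 + 1·2 + 3·-2 + 3·0 + 2·0 + 1·0 = 0
  col T2: 3·0 + 2·0 + 1·0 + 3·0 + 3·0 + 2·2 + 1·-4 = 0
  col T3: 3·0 + 2·0 + 1·4 + 3·0 + 3·-2 + 2·1 + 1·0 = 0
  col T4: 3·-1 + 2·0 + 1·0 + 3·0 + 3·0 + 2·0 + 1·3 = 0
  col T5: 3·3 + 2·0 + 1·0 + 3·0 + 3·-3 + 2·0 + 1·0 = 0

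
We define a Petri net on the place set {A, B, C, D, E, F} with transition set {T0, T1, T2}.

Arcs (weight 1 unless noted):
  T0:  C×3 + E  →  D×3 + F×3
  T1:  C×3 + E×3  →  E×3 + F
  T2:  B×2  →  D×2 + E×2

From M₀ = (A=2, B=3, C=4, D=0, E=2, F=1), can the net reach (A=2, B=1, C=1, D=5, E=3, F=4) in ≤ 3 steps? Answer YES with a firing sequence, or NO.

step 1: fire T0:  (A=2, B=3, C=4, D=0, E=2, F=1) → (A=2, B=3, C=1, D=3, E=1, F=4)
step 2: fire T2:  (A=2, B=3, C=1, D=3, E=1, F=4) → (A=2, B=1, C=1, D=5, E=3, F=4)

YES — reachable via ⟨T0, T2⟩ (2 firings)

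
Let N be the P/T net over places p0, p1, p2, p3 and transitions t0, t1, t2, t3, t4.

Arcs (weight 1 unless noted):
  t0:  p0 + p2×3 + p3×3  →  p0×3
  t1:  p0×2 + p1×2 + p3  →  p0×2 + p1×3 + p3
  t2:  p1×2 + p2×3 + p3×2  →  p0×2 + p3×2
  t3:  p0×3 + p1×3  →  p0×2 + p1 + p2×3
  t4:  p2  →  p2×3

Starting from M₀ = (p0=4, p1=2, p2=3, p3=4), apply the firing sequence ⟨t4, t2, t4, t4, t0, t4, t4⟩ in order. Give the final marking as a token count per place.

(p0=8, p1=0, p2=7, p3=1)

step 1: fire t4:  (p0=4, p1=2, p2=3, p3=4) → (p0=4, p1=2, p2=5, p3=4)
step 2: fire t2:  (p0=4, p1=2, p2=5, p3=4) → (p0=6, p1=0, p2=2, p3=4)
step 3: fire t4:  (p0=6, p1=0, p2=2, p3=4) → (p0=6, p1=0, p2=4, p3=4)
step 4: fire t4:  (p0=6, p1=0, p2=4, p3=4) → (p0=6, p1=0, p2=6, p3=4)
step 5: fire t0:  (p0=6, p1=0, p2=6, p3=4) → (p0=8, p1=0, p2=3, p3=1)
step 6: fire t4:  (p0=8, p1=0, p2=3, p3=1) → (p0=8, p1=0, p2=5, p3=1)
step 7: fire t4:  (p0=8, p1=0, p2=5, p3=1) → (p0=8, p1=0, p2=7, p3=1)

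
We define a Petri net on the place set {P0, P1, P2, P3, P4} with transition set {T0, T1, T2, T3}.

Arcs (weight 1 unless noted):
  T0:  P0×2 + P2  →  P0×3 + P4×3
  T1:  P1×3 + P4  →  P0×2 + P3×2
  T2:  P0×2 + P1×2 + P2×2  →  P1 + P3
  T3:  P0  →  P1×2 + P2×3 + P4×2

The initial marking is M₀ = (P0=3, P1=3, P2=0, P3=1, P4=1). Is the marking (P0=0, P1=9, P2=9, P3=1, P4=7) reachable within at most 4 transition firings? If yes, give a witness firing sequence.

step 1: fire T3:  (P0=3, P1=3, P2=0, P3=1, P4=1) → (P0=2, P1=5, P2=3, P3=1, P4=3)
step 2: fire T3:  (P0=2, P1=5, P2=3, P3=1, P4=3) → (P0=1, P1=7, P2=6, P3=1, P4=5)
step 3: fire T3:  (P0=1, P1=7, P2=6, P3=1, P4=5) → (P0=0, P1=9, P2=9, P3=1, P4=7)

YES — reachable via ⟨T3, T3, T3⟩ (3 firings)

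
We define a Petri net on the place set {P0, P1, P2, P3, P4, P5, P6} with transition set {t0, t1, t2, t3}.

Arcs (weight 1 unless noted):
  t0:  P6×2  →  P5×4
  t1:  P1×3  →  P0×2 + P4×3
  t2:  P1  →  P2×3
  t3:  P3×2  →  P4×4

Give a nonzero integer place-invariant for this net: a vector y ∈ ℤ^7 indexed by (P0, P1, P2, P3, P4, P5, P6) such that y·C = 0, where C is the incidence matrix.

Incidence matrix C (rows=places, cols=transitions):
       t0   t1   t2   t3
   P0   0    2    0    0
   P1   0   -3   -1    0
   P2   0    0    3    0
   P3   0    0    0   -2
   P4   0    3    0    4
   P5   4    0    0    0
   P6  -2    0    0    0

Candidate y = [9, 6, 2, 0, 0, 0, 0]; check y·C column-wise:
  col t0: 9·0 + 6·0 + 2·0 + 0·4 + 0·-2 = 0
  col t1: 9·2 + 6·-3 + 2·0 + 0·3 = 0
  col t2: 9·0 + 6·-1 + 2·3 = 0
  col t3: 9·0 + 6·0 + 2·0 + 0·-2 + 0·4 = 0

y = (P0:9, P1:6, P2:2, P3:0, P4:0, P5:0, P6:0)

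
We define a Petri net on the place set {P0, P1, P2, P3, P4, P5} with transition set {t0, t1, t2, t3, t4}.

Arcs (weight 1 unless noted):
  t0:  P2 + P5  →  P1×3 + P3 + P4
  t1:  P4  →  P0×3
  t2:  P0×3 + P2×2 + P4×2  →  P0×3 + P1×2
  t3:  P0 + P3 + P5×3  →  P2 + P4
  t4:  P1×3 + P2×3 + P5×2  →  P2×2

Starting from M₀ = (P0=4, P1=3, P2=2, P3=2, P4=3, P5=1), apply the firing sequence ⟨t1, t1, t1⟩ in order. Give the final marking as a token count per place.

step 1: fire t1:  (P0=4, P1=3, P2=2, P3=2, P4=3, P5=1) → (P0=7, P1=3, P2=2, P3=2, P4=2, P5=1)
step 2: fire t1:  (P0=7, P1=3, P2=2, P3=2, P4=2, P5=1) → (P0=10, P1=3, P2=2, P3=2, P4=1, P5=1)
step 3: fire t1:  (P0=10, P1=3, P2=2, P3=2, P4=1, P5=1) → (P0=13, P1=3, P2=2, P3=2, P4=0, P5=1)

(P0=13, P1=3, P2=2, P3=2, P4=0, P5=1)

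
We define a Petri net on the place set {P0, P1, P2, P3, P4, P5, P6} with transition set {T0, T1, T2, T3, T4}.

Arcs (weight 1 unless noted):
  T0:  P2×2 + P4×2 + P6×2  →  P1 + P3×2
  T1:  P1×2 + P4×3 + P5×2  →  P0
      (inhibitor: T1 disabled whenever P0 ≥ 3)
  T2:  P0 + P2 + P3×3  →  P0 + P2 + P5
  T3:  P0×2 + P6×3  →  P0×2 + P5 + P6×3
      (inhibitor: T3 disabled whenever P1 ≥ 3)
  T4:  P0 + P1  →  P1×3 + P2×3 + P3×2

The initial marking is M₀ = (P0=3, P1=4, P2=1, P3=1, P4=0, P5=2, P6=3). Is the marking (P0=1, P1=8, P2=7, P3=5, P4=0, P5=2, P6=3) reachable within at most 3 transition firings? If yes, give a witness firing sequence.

step 1: fire T4:  (P0=3, P1=4, P2=1, P3=1, P4=0, P5=2, P6=3) → (P0=2, P1=6, P2=4, P3=3, P4=0, P5=2, P6=3)
step 2: fire T4:  (P0=2, P1=6, P2=4, P3=3, P4=0, P5=2, P6=3) → (P0=1, P1=8, P2=7, P3=5, P4=0, P5=2, P6=3)

YES — reachable via ⟨T4, T4⟩ (2 firings)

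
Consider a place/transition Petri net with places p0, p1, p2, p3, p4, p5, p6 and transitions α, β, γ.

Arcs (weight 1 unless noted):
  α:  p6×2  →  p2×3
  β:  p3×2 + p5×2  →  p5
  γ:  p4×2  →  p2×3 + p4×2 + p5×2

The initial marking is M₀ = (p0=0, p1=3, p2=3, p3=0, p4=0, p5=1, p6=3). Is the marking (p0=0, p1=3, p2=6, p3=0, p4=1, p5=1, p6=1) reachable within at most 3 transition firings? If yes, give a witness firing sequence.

NO — not reachable within 3 firings

depth 0: 1 marking
depth 1: 2 markings reached so far
depth 2: 2 markings reached so far
(frontier empty at depth 2; search complete)
target is not among the 2 markings reachable within 3 steps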